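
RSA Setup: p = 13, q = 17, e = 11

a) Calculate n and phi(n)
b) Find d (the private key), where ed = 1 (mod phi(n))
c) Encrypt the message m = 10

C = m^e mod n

Step 1: n = 13 * 17 = 221.
Step 2: phi(n) = (13-1)(17-1) = 12 * 16 = 192.
Step 3: Find d = 11^(-1) mod 192 = 35.
  Verify: 11 * 35 = 385 = 1 (mod 192).
Step 4: C = 10^11 mod 221 = 173.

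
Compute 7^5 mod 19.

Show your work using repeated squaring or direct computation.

Step 1: Compute 7^5 mod 19 step by step, reducing modulo 19 at each step.
  7^1 mod 19 = 7
  7^2 mod 19 = (7 * 7) mod 19 = 11
  7^3 mod 19 = (11 * 7) mod 19 = 1
  7^4 mod 19 = (1 * 7) mod 19 = 7
  7^5 mod 19 = (7 * 7) mod 19 = 11
Step 2: Result = 11.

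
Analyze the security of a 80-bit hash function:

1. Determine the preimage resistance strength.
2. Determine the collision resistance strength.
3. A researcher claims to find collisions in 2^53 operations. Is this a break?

Step 1: Preimage resistance requires brute-force of 2^80 operations.
Step 2: Collision resistance (birthday bound) = 2^(80/2) = 2^40.
Step 3: The claimed attack costs 2^53 operations.
Step 4: Since 2^53 >= 2^40, the claimed attack is no faster than the generic birthday attack, so this does not break collision resistance.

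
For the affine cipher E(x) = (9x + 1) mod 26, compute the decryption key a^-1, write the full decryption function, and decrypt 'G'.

Step 1: Find a^-1, the modular inverse of 9 mod 26.
Step 2: We need 9 * a^-1 = 1 (mod 26).
Step 3: 9 * 3 = 27 = 1 * 26 + 1, so a^-1 = 3.
Step 4: D(y) = 3(y - 1) mod 26.
Step 5: Apply to 'G' (y = 6): D(6) = 3 * (6 - 1) mod 26 = 3 * 5 mod 26 = 15 -> 'P'.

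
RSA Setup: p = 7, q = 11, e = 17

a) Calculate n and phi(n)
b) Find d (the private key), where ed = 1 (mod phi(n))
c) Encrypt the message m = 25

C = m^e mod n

Step 1: n = 7 * 11 = 77.
Step 2: phi(n) = (7-1)(11-1) = 6 * 10 = 60.
Step 3: Find d = 17^(-1) mod 60 = 53.
  Verify: 17 * 53 = 901 = 1 (mod 60).
Step 4: C = 25^17 mod 77 = 9.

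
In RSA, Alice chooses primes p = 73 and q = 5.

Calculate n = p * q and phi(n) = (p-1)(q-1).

Step 1: n = p * q = 73 * 5 = 365.
Step 2: phi(n) = (p-1)(q-1) = 72 * 4 = 288.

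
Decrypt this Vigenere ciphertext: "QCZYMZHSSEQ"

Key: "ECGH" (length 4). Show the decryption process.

Step 1: Key 'ECGH' has length 4. Extended key: ECGHECGHECG
Step 2: Decrypt each position:
  Q(16) - E(4) = 12 = M
  C(2) - C(2) = 0 = A
  Z(25) - G(6) = 19 = T
  Y(24) - H(7) = 17 = R
  M(12) - E(4) = 8 = I
  Z(25) - C(2) = 23 = X
  H(7) - G(6) = 1 = B
  S(18) - H(7) = 11 = L
  S(18) - E(4) = 14 = O
  E(4) - C(2) = 2 = C
  Q(16) - G(6) = 10 = K
Plaintext: MATRIXBLOCK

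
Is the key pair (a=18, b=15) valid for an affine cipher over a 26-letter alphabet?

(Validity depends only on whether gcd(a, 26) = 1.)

Step 1: Compute gcd(18, 26).
Step 2: gcd(18, 26) = 2.
Since gcd = 2 != 1, 18 shares a common factor with 26, so it cannot be used.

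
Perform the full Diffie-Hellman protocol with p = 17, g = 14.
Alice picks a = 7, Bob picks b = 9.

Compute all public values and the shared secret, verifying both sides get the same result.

Step 1: A = g^a mod p = 14^7 mod 17 = 6.
Step 2: B = g^b mod p = 14^9 mod 17 = 3.
Step 3: Alice computes s = B^a mod p = 3^7 mod 17 = 11.
Step 4: Bob computes s = A^b mod p = 6^9 mod 17 = 11.
Both sides agree: shared secret = 11.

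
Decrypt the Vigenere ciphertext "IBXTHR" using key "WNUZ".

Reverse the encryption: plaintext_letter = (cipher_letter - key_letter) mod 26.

Step 1: Extend key: WNUZWN
Step 2: Decrypt each letter (c - k) mod 26:
  I(8) - W(22) = (8-22) mod 26 = 12 = M
  B(1) - N(13) = (1-13) mod 26 = 14 = O
  X(23) - U(20) = (23-20) mod 26 = 3 = D
  T(19) - Z(25) = (19-25) mod 26 = 20 = U
  H(7) - W(22) = (7-22) mod 26 = 11 = L
  R(17) - N(13) = (17-13) mod 26 = 4 = E
Plaintext: MODULE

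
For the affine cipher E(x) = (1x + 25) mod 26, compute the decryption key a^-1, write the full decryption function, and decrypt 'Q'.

Step 1: Find a^-1, the modular inverse of 1 mod 26.
Step 2: We need 1 * a^-1 = 1 (mod 26).
Step 3: 1 * 1 = 1 = 0 * 26 + 1, so a^-1 = 1.
Step 4: D(y) = 1(y - 25) mod 26.
Step 5: Apply to 'Q' (y = 16): D(16) = 1 * (16 - 25) mod 26 = 1 * -9 mod 26 = 17 -> 'R'.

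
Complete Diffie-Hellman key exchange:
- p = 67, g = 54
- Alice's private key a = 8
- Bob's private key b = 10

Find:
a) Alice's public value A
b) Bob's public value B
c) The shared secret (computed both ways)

Step 1: A = g^a mod p = 54^8 mod 67 = 26.
Step 2: B = g^b mod p = 54^10 mod 67 = 39.
Step 3: Alice computes s = B^a mod p = 39^8 mod 67 = 4.
Step 4: Bob computes s = A^b mod p = 26^10 mod 67 = 4.
Both sides agree: shared secret = 4.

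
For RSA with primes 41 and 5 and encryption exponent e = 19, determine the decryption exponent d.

Step 1: n = 41 * 5 = 205.
Step 2: phi(n) = 40 * 4 = 160.
Step 3: Find d such that 19 * d = 1 (mod 160).
Step 4: d = 19^(-1) mod 160 = 59.
Verification: 19 * 59 = 1121 = 7 * 160 + 1.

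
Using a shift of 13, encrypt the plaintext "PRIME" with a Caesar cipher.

Step 1: For each letter, shift forward by 13 positions (mod 26).
  P (position 15) -> position (15+13) mod 26 = 2 -> C
  R (position 17) -> position (17+13) mod 26 = 4 -> E
  I (position 8) -> position (8+13) mod 26 = 21 -> V
  M (position 12) -> position (12+13) mod 26 = 25 -> Z
  E (position 4) -> position (4+13) mod 26 = 17 -> R
Result: CEVZR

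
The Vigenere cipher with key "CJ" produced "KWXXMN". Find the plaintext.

Step 1: Extend key: CJCJCJ
Step 2: Decrypt each letter (c - k) mod 26:
  K(10) - C(2) = (10-2) mod 26 = 8 = I
  W(22) - J(9) = (22-9) mod 26 = 13 = N
  X(23) - C(2) = (23-2) mod 26 = 21 = V
  X(23) - J(9) = (23-9) mod 26 = 14 = O
  M(12) - C(2) = (12-2) mod 26 = 10 = K
  N(13) - J(9) = (13-9) mod 26 = 4 = E
Plaintext: INVOKE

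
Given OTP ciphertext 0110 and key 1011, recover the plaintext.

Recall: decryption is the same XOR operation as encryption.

Step 1: XOR ciphertext with key:
  Ciphertext: 0110
  Key:        1011
  XOR:        1101
Step 2: Plaintext = 1101 = 13 in decimal.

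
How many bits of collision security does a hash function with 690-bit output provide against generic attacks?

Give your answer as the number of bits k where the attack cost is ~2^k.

Step 1: The hash has a 690-bit output.
Step 2: Collision resistance means it should be infeasible to find any x != y with h(x) = h(y).
By the birthday bound, a generic collision search succeeds after about sqrt(2^690) = 2^(690/2) = 2^345 evaluations.
Step 3: Security level = 345 bits.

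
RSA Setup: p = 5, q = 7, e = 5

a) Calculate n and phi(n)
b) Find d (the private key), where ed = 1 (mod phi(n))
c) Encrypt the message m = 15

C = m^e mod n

Step 1: n = 5 * 7 = 35.
Step 2: phi(n) = (5-1)(7-1) = 4 * 6 = 24.
Step 3: Find d = 5^(-1) mod 24 = 5.
  Verify: 5 * 5 = 25 = 1 (mod 24).
Step 4: C = 15^5 mod 35 = 15.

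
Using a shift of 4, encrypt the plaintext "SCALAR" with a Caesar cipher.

Step 1: For each letter, shift forward by 4 positions (mod 26).
  S (position 18) -> position (18+4) mod 26 = 22 -> W
  C (position 2) -> position (2+4) mod 26 = 6 -> G
  A (position 0) -> position (0+4) mod 26 = 4 -> E
  L (position 11) -> position (11+4) mod 26 = 15 -> P
  A (position 0) -> position (0+4) mod 26 = 4 -> E
  R (position 17) -> position (17+4) mod 26 = 21 -> V
Result: WGEPEV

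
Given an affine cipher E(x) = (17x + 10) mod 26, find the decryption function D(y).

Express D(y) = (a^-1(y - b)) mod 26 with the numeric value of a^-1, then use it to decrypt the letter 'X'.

Step 1: Find a^-1, the modular inverse of 17 mod 26.
Step 2: We need 17 * a^-1 = 1 (mod 26).
Step 3: 17 * 23 = 391 = 15 * 26 + 1, so a^-1 = 23.
Step 4: D(y) = 23(y - 10) mod 26.
Step 5: Apply to 'X' (y = 23): D(23) = 23 * (23 - 10) mod 26 = 23 * 13 mod 26 = 13 -> 'N'.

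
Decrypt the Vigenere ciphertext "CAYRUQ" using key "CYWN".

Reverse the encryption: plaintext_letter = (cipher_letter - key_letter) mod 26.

Step 1: Extend key: CYWNCY
Step 2: Decrypt each letter (c - k) mod 26:
  C(2) - C(2) = (2-2) mod 26 = 0 = A
  A(0) - Y(24) = (0-24) mod 26 = 2 = C
  Y(24) - W(22) = (24-22) mod 26 = 2 = C
  R(17) - N(13) = (17-13) mod 26 = 4 = E
  U(20) - C(2) = (20-2) mod 26 = 18 = S
  Q(16) - Y(24) = (16-24) mod 26 = 18 = S
Plaintext: ACCESS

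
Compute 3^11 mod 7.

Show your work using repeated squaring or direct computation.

Step 1: Compute 3^11 mod 7 step by step, reducing modulo 7 at each step.
  3^1 mod 7 = 3
  3^2 mod 7 = (3 * 3) mod 7 = 2
  3^3 mod 7 = (2 * 3) mod 7 = 6
  3^4 mod 7 = (6 * 3) mod 7 = 4
  3^5 mod 7 = (4 * 3) mod 7 = 5
  3^6 mod 7 = (5 * 3) mod 7 = 1
  3^7 mod 7 = (1 * 3) mod 7 = 3
  3^8 mod 7 = (3 * 3) mod 7 = 2
  3^9 mod 7 = (2 * 3) mod 7 = 6
  3^10 mod 7 = (6 * 3) mod 7 = 4
  3^11 mod 7 = (4 * 3) mod 7 = 5
Step 2: Result = 5.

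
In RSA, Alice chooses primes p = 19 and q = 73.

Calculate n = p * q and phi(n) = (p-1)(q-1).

Step 1: n = p * q = 19 * 73 = 1387.
Step 2: phi(n) = (p-1)(q-1) = 18 * 72 = 1296.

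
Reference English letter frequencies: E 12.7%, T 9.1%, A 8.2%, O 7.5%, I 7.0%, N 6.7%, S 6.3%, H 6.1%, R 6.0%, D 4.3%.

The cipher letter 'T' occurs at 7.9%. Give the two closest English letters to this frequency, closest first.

Step 1: Observed frequency of 'T' is 7.9%.
Step 2: Compute distances to each reference frequency and sort:
  A (8.2%): difference = 0.3% <-- BEST
  O (7.5%): difference = 0.4% <-- RUNNER-UP
  I (7.0%): difference = 0.9%
  T (9.1%): difference = 1.2%
  N (6.7%): difference = 1.2%
Step 3: Most likely is 'A' (8.2%, diff 0.3%); second most likely is 'O' (7.5%, diff 0.4%).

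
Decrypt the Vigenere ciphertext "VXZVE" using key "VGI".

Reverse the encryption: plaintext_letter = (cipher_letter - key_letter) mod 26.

Step 1: Extend key: VGIVG
Step 2: Decrypt each letter (c - k) mod 26:
  V(21) - V(21) = (21-21) mod 26 = 0 = A
  X(23) - G(6) = (23-6) mod 26 = 17 = R
  Z(25) - I(8) = (25-8) mod 26 = 17 = R
  V(21) - V(21) = (21-21) mod 26 = 0 = A
  E(4) - G(6) = (4-6) mod 26 = 24 = Y
Plaintext: ARRAY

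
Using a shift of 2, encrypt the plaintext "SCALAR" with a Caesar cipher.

Step 1: For each letter, shift forward by 2 positions (mod 26).
  S (position 18) -> position (18+2) mod 26 = 20 -> U
  C (position 2) -> position (2+2) mod 26 = 4 -> E
  A (position 0) -> position (0+2) mod 26 = 2 -> C
  L (position 11) -> position (11+2) mod 26 = 13 -> N
  A (position 0) -> position (0+2) mod 26 = 2 -> C
  R (position 17) -> position (17+2) mod 26 = 19 -> T
Result: UECNCT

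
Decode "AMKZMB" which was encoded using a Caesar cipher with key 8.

Step 1: Reverse the shift by subtracting 8 from each letter position.
  A (position 0) -> position (0-8) mod 26 = 18 -> S
  M (position 12) -> position (12-8) mod 26 = 4 -> E
  K (position 10) -> position (10-8) mod 26 = 2 -> C
  Z (position 25) -> position (25-8) mod 26 = 17 -> R
  M (position 12) -> position (12-8) mod 26 = 4 -> E
  B (position 1) -> position (1-8) mod 26 = 19 -> T
Decrypted message: SECRET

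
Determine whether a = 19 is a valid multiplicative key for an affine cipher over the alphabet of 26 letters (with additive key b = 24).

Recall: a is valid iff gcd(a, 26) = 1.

Step 1: Compute gcd(19, 26).
Step 2: gcd(19, 26) = 1.
Since gcd = 1, 19 is coprime with 26, so it is a valid key.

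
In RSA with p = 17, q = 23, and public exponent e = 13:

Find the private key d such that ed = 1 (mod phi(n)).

Step 1: n = 17 * 23 = 391.
Step 2: phi(n) = 16 * 22 = 352.
Step 3: Find d such that 13 * d = 1 (mod 352).
Step 4: d = 13^(-1) mod 352 = 325.
Verification: 13 * 325 = 4225 = 12 * 352 + 1.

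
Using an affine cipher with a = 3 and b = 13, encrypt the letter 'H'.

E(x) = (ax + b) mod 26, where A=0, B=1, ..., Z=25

Step 1: Convert 'H' to number: x = 7.
Step 2: E(7) = (3 * 7 + 13) mod 26 = 34 mod 26 = 8.
Step 3: Convert 8 back to letter: I.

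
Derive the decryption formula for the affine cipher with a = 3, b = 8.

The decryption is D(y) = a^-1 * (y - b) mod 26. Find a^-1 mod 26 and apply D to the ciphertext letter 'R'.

Step 1: Find a^-1, the modular inverse of 3 mod 26.
Step 2: We need 3 * a^-1 = 1 (mod 26).
Step 3: 3 * 9 = 27 = 1 * 26 + 1, so a^-1 = 9.
Step 4: D(y) = 9(y - 8) mod 26.
Step 5: Apply to 'R' (y = 17): D(17) = 9 * (17 - 8) mod 26 = 9 * 9 mod 26 = 3 -> 'D'.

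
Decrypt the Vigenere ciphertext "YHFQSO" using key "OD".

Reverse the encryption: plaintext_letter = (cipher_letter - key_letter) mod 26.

Step 1: Extend key: ODODOD
Step 2: Decrypt each letter (c - k) mod 26:
  Y(24) - O(14) = (24-14) mod 26 = 10 = K
  H(7) - D(3) = (7-3) mod 26 = 4 = E
  F(5) - O(14) = (5-14) mod 26 = 17 = R
  Q(16) - D(3) = (16-3) mod 26 = 13 = N
  S(18) - O(14) = (18-14) mod 26 = 4 = E
  O(14) - D(3) = (14-3) mod 26 = 11 = L
Plaintext: KERNEL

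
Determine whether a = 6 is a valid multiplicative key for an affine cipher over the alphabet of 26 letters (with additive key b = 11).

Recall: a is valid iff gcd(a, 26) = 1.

Step 1: Compute gcd(6, 26).
Step 2: gcd(6, 26) = 2.
Since gcd = 2 != 1, 6 shares a common factor with 26, so it cannot be used.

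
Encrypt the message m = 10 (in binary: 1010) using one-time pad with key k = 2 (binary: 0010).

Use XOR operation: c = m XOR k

Step 1: Write out the XOR operation bit by bit:
  Message: 1010
  Key:     0010
  XOR:     1000
Step 2: Convert to decimal: 1000 = 8.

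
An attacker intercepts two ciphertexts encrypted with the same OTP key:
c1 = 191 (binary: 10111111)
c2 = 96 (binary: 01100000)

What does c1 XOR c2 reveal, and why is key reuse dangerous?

Step 1: c1 XOR c2 = (m1 XOR k) XOR (m2 XOR k).
Step 2: By XOR associativity/commutativity: = m1 XOR m2 XOR k XOR k = m1 XOR m2.
Step 3: 10111111 XOR 01100000 = 11011111 = 223.
Step 4: The key cancels out! An attacker learns m1 XOR m2 = 223, revealing the relationship between plaintexts.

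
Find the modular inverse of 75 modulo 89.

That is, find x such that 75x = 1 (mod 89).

Step 1: We need x such that 75 * x = 1 (mod 89).
Step 2: Using the extended Euclidean algorithm or trial:
  75 * 19 = 1425 = 16 * 89 + 1.
Step 3: Since 1425 mod 89 = 1, the inverse is x = 19.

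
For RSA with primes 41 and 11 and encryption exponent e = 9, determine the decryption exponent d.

Step 1: n = 41 * 11 = 451.
Step 2: phi(n) = 40 * 10 = 400.
Step 3: Find d such that 9 * d = 1 (mod 400).
Step 4: d = 9^(-1) mod 400 = 89.
Verification: 9 * 89 = 801 = 2 * 400 + 1.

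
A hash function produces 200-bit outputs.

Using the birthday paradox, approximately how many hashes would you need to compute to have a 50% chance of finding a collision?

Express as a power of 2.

Step 1: The birthday paradox gives collision probability ~50% after sqrt(2^n) = 2^(n/2) hashes.
Step 2: For 200-bit output: 2^(200/2) = 2^100.
Step 3: Approximately 2^100 hash computations needed.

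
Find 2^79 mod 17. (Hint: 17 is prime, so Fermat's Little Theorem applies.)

Step 1: Since 17 is prime, by Fermat's Little Theorem: 2^16 = 1 (mod 17).
Step 2: Reduce exponent: 79 mod 16 = 15.
Step 3: So 2^79 = 2^15 (mod 17).
Step 4: 2^15 mod 17 = 9.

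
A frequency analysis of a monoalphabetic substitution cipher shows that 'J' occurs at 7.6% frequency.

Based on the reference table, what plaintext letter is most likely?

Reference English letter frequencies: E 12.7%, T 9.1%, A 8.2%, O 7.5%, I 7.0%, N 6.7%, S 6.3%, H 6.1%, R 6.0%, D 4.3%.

Step 1: The observed frequency is 7.6%.
Step 2: Compare with English frequencies:
  E: 12.7% (difference: 5.1%)
  T: 9.1% (difference: 1.5%)
  A: 8.2% (difference: 0.6%)
  O: 7.5% (difference: 0.1%) <-- closest
  I: 7.0% (difference: 0.6%)
  N: 6.7% (difference: 0.9%)
  S: 6.3% (difference: 1.3%)
  H: 6.1% (difference: 1.5%)
  R: 6.0% (difference: 1.6%)
  D: 4.3% (difference: 3.3%)
Step 3: 'J' most likely represents 'O' (frequency 7.5%).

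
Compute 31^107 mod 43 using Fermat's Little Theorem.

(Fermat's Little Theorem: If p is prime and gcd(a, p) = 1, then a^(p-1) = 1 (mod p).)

Step 1: Since 43 is prime, by Fermat's Little Theorem: 31^42 = 1 (mod 43).
Step 2: Reduce exponent: 107 mod 42 = 23.
Step 3: So 31^107 = 31^23 (mod 43).
Step 4: 31^23 mod 43 = 15.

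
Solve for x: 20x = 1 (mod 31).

Step 1: We need x such that 20 * x = 1 (mod 31).
Step 2: Using the extended Euclidean algorithm or trial:
  20 * 14 = 280 = 9 * 31 + 1.
Step 3: Since 280 mod 31 = 1, the inverse is x = 14.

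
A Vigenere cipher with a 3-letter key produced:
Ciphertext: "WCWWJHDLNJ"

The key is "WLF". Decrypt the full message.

Step 1: Key 'WLF' has length 3. Extended key: WLFWLFWLFW
Step 2: Decrypt each position:
  W(22) - W(22) = 0 = A
  C(2) - L(11) = 17 = R
  W(22) - F(5) = 17 = R
  W(22) - W(22) = 0 = A
  J(9) - L(11) = 24 = Y
  H(7) - F(5) = 2 = C
  D(3) - W(22) = 7 = H
  L(11) - L(11) = 0 = A
  N(13) - F(5) = 8 = I
  J(9) - W(22) = 13 = N
Plaintext: ARRAYCHAIN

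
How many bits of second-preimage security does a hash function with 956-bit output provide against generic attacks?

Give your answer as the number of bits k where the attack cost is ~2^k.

Step 1: The hash has a 956-bit output.
Step 2: Second-preimage resistance means: given a specific input x, it should be infeasible to find a different y with h(y) = h(x).
With a 956-bit output, a generic search for a second preimage costs about 2^956 evaluations (each trial matches the fixed target with probability 2^-956).
Step 3: Security level = 956 bits.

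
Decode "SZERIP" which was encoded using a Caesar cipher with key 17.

Step 1: Reverse the shift by subtracting 17 from each letter position.
  S (position 18) -> position (18-17) mod 26 = 1 -> B
  Z (position 25) -> position (25-17) mod 26 = 8 -> I
  E (position 4) -> position (4-17) mod 26 = 13 -> N
  R (position 17) -> position (17-17) mod 26 = 0 -> A
  I (position 8) -> position (8-17) mod 26 = 17 -> R
  P (position 15) -> position (15-17) mod 26 = 24 -> Y
Decrypted message: BINARY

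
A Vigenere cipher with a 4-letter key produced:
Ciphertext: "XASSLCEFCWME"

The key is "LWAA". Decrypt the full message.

Step 1: Key 'LWAA' has length 4. Extended key: LWAALWAALWAA
Step 2: Decrypt each position:
  X(23) - L(11) = 12 = M
  A(0) - W(22) = 4 = E
  S(18) - A(0) = 18 = S
  S(18) - A(0) = 18 = S
  L(11) - L(11) = 0 = A
  C(2) - W(22) = 6 = G
  E(4) - A(0) = 4 = E
  F(5) - A(0) = 5 = F
  C(2) - L(11) = 17 = R
  W(22) - W(22) = 0 = A
  M(12) - A(0) = 12 = M
  E(4) - A(0) = 4 = E
Plaintext: MESSAGEFRAME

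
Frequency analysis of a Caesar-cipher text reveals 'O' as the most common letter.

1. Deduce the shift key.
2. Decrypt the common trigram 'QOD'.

Step 1: In English, 'E' is the most frequent letter (12.7%).
Step 2: The most frequent ciphertext letter is 'O' (position 14).
Step 3: Shift = (14 - 4) mod 26 = 10.
Step 4: Decrypt 'QOD' by shifting back 10:
  Q -> G
  O -> E
  D -> T
Step 5: 'QOD' decrypts to 'GET'.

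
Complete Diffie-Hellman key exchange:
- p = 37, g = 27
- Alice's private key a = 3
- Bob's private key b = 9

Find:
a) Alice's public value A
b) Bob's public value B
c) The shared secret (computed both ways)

Step 1: A = g^a mod p = 27^3 mod 37 = 36.
Step 2: B = g^b mod p = 27^9 mod 37 = 36.
Step 3: Alice computes s = B^a mod p = 36^3 mod 37 = 36.
Step 4: Bob computes s = A^b mod p = 36^9 mod 37 = 36.
Both sides agree: shared secret = 36.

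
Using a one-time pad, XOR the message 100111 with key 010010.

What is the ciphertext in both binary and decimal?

Step 1: Write out the XOR operation bit by bit:
  Message: 100111
  Key:     010010
  XOR:     110101
Step 2: Convert to decimal: 110101 = 53.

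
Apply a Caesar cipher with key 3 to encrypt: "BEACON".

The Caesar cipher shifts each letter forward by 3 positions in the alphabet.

Step 1: For each letter, shift forward by 3 positions (mod 26).
  B (position 1) -> position (1+3) mod 26 = 4 -> E
  E (position 4) -> position (4+3) mod 26 = 7 -> H
  A (position 0) -> position (0+3) mod 26 = 3 -> D
  C (position 2) -> position (2+3) mod 26 = 5 -> F
  O (position 14) -> position (14+3) mod 26 = 17 -> R
  N (position 13) -> position (13+3) mod 26 = 16 -> Q
Result: EHDFRQ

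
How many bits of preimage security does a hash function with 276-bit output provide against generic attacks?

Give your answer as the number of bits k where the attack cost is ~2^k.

Step 1: The hash has a 276-bit output.
Step 2: Preimage resistance means: given a digest h(x), it should be infeasible to find any input that hashes to it.
With a 276-bit output there are 2^276 possible digests, so a generic brute-force preimage search costs about 2^276 evaluations.
Step 3: Security level = 276 bits.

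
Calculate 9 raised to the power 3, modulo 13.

Step 1: Compute 9^3 mod 13 step by step, reducing modulo 13 at each step.
  9^1 mod 13 = 9
  9^2 mod 13 = (9 * 9) mod 13 = 3
  9^3 mod 13 = (3 * 9) mod 13 = 1
Step 2: Result = 1.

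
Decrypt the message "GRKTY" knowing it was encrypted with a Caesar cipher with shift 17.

Step 1: Reverse the shift by subtracting 17 from each letter position.
  G (position 6) -> position (6-17) mod 26 = 15 -> P
  R (position 17) -> position (17-17) mod 26 = 0 -> A
  K (position 10) -> position (10-17) mod 26 = 19 -> T
  T (position 19) -> position (19-17) mod 26 = 2 -> C
  Y (position 24) -> position (24-17) mod 26 = 7 -> H
Decrypted message: PATCH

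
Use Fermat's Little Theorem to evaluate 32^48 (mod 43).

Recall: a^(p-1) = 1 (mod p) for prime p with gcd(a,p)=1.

Step 1: Since 43 is prime, by Fermat's Little Theorem: 32^42 = 1 (mod 43).
Step 2: Reduce exponent: 48 mod 42 = 6.
Step 3: So 32^48 = 32^6 (mod 43).
Step 4: 32^6 mod 43 = 4.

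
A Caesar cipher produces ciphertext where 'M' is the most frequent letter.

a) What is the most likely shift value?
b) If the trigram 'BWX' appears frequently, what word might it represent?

Step 1: In English, 'E' is the most frequent letter (12.7%).
Step 2: The most frequent ciphertext letter is 'M' (position 12).
Step 3: Shift = (12 - 4) mod 26 = 8.
Step 4: Decrypt 'BWX' by shifting back 8:
  B -> T
  W -> O
  X -> P
Step 5: 'BWX' decrypts to 'TOP'.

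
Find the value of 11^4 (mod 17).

Step 1: Compute 11^4 mod 17 step by step, reducing modulo 17 at each step.
  11^1 mod 17 = 11
  11^2 mod 17 = (11 * 11) mod 17 = 2
  11^3 mod 17 = (2 * 11) mod 17 = 5
  11^4 mod 17 = (5 * 11) mod 17 = 4
Step 2: Result = 4.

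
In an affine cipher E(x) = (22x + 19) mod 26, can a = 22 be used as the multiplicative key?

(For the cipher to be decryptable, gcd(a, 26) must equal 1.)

Step 1: Compute gcd(22, 26).
Step 2: gcd(22, 26) = 2.
Since gcd = 2 != 1, 22 shares a common factor with 26, so it cannot be used.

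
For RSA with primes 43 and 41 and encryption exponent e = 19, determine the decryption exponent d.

Step 1: n = 43 * 41 = 1763.
Step 2: phi(n) = 42 * 40 = 1680.
Step 3: Find d such that 19 * d = 1 (mod 1680).
Step 4: d = 19^(-1) mod 1680 = 619.
Verification: 19 * 619 = 11761 = 7 * 1680 + 1.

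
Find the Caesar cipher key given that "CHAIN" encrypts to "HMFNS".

Step 1: Compare first letters: C (position 2) -> H (position 7).
Step 2: Shift = (7 - 2) mod 26 = 5.
The shift value is 5.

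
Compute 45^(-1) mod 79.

Step 1: We need x such that 45 * x = 1 (mod 79).
Step 2: Using the extended Euclidean algorithm or trial:
  45 * 72 = 3240 = 41 * 79 + 1.
Step 3: Since 3240 mod 79 = 1, the inverse is x = 72.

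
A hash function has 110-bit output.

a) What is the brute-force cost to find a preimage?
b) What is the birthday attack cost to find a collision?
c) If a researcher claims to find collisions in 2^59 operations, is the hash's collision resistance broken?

Step 1: Preimage resistance requires brute-force of 2^110 operations.
Step 2: Collision resistance (birthday bound) = 2^(110/2) = 2^55.
Step 3: The claimed attack costs 2^59 operations.
Step 4: Since 2^59 >= 2^55, the claimed attack is no faster than the generic birthday attack, so this does not break collision resistance.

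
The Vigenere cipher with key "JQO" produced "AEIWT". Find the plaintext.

Step 1: Extend key: JQOJQ
Step 2: Decrypt each letter (c - k) mod 26:
  A(0) - J(9) = (0-9) mod 26 = 17 = R
  E(4) - Q(16) = (4-16) mod 26 = 14 = O
  I(8) - O(14) = (8-14) mod 26 = 20 = U
  W(22) - J(9) = (22-9) mod 26 = 13 = N
  T(19) - Q(16) = (19-16) mod 26 = 3 = D
Plaintext: ROUND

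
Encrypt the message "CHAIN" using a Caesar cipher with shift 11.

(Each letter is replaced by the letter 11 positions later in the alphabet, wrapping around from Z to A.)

Step 1: For each letter, shift forward by 11 positions (mod 26).
  C (position 2) -> position (2+11) mod 26 = 13 -> N
  H (position 7) -> position (7+11) mod 26 = 18 -> S
  A (position 0) -> position (0+11) mod 26 = 11 -> L
  I (position 8) -> position (8+11) mod 26 = 19 -> T
  N (position 13) -> position (13+11) mod 26 = 24 -> Y
Result: NSLTY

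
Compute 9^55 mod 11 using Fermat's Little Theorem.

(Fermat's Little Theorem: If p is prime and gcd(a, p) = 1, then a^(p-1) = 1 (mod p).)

Step 1: Since 11 is prime, by Fermat's Little Theorem: 9^10 = 1 (mod 11).
Step 2: Reduce exponent: 55 mod 10 = 5.
Step 3: So 9^55 = 9^5 (mod 11).
Step 4: 9^5 mod 11 = 1.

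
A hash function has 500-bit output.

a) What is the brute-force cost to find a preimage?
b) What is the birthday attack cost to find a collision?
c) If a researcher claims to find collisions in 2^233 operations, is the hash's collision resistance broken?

Step 1: Preimage resistance requires brute-force of 2^500 operations.
Step 2: Collision resistance (birthday bound) = 2^(500/2) = 2^250.
Step 3: The claimed attack costs 2^233 operations.
Step 4: Since 2^233 < 2^250, the claimed attack beats the generic birthday bound, so collision resistance is broken.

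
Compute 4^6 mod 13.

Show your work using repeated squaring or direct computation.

Step 1: Compute 4^6 mod 13 step by step, reducing modulo 13 at each step.
  4^1 mod 13 = 4
  4^2 mod 13 = (4 * 4) mod 13 = 3
  4^3 mod 13 = (3 * 4) mod 13 = 12
  4^4 mod 13 = (12 * 4) mod 13 = 9
  4^5 mod 13 = (9 * 4) mod 13 = 10
  4^6 mod 13 = (10 * 4) mod 13 = 1
Step 2: Result = 1.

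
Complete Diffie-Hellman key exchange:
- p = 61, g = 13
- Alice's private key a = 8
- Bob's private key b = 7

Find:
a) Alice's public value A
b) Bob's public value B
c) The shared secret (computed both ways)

Step 1: A = g^a mod p = 13^8 mod 61 = 47.
Step 2: B = g^b mod p = 13^7 mod 61 = 13.
Step 3: Alice computes s = B^a mod p = 13^8 mod 61 = 47.
Step 4: Bob computes s = A^b mod p = 47^7 mod 61 = 47.
Both sides agree: shared secret = 47.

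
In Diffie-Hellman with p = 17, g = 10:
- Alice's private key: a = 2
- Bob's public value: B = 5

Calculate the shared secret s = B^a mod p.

Step 1: s = B^a mod p = 5^2 mod 17.
  5^1 mod 17 = 5
  5^2 mod 17 = (5 * 5) mod 17 = 8
Result: shared secret = 8.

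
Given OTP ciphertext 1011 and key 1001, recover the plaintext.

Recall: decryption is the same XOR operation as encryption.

Step 1: XOR ciphertext with key:
  Ciphertext: 1011
  Key:        1001
  XOR:        0010
Step 2: Plaintext = 0010 = 2 in decimal.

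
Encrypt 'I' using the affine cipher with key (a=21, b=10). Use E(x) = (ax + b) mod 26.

Step 1: Convert 'I' to number: x = 8.
Step 2: E(8) = (21 * 8 + 10) mod 26 = 178 mod 26 = 22.
Step 3: Convert 22 back to letter: W.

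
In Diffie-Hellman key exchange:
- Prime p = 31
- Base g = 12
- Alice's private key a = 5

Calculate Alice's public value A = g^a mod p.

Step 1: A = g^a mod p = 12^5 mod 31.
  12^1 mod 31 = 12
  12^2 mod 31 = (12 * 12) mod 31 = 20
  12^3 mod 31 = (20 * 12) mod 31 = 23
  12^4 mod 31 = (23 * 12) mod 31 = 28
  12^5 mod 31 = (28 * 12) mod 31 = 26
Result: A = 26.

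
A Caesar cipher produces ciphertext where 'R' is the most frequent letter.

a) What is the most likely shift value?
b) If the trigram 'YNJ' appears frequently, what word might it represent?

Step 1: In English, 'E' is the most frequent letter (12.7%).
Step 2: The most frequent ciphertext letter is 'R' (position 17).
Step 3: Shift = (17 - 4) mod 26 = 13.
Step 4: Decrypt 'YNJ' by shifting back 13:
  Y -> L
  N -> A
  J -> W
Step 5: 'YNJ' decrypts to 'LAW'.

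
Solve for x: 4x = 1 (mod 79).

Step 1: We need x such that 4 * x = 1 (mod 79).
Step 2: Using the extended Euclidean algorithm or trial:
  4 * 20 = 80 = 1 * 79 + 1.
Step 3: Since 80 mod 79 = 1, the inverse is x = 20.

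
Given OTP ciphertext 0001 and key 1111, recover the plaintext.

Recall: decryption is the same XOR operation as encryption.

Step 1: XOR ciphertext with key:
  Ciphertext: 0001
  Key:        1111
  XOR:        1110
Step 2: Plaintext = 1110 = 14 in decimal.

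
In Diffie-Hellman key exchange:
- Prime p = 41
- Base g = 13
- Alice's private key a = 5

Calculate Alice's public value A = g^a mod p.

Step 1: A = g^a mod p = 13^5 mod 41.
  13^1 mod 41 = 13
  13^2 mod 41 = (13 * 13) mod 41 = 5
  13^3 mod 41 = (5 * 13) mod 41 = 24
  13^4 mod 41 = (24 * 13) mod 41 = 25
  13^5 mod 41 = (25 * 13) mod 41 = 38
Result: A = 38.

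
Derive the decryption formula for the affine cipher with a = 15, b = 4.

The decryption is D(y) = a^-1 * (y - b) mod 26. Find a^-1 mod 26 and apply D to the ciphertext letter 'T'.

Step 1: Find a^-1, the modular inverse of 15 mod 26.
Step 2: We need 15 * a^-1 = 1 (mod 26).
Step 3: 15 * 7 = 105 = 4 * 26 + 1, so a^-1 = 7.
Step 4: D(y) = 7(y - 4) mod 26.
Step 5: Apply to 'T' (y = 19): D(19) = 7 * (19 - 4) mod 26 = 7 * 15 mod 26 = 1 -> 'B'.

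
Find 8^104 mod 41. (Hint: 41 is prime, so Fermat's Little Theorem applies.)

Step 1: Since 41 is prime, by Fermat's Little Theorem: 8^40 = 1 (mod 41).
Step 2: Reduce exponent: 104 mod 40 = 24.
Step 3: So 8^104 = 8^24 (mod 41).
Step 4: 8^24 mod 41 = 37.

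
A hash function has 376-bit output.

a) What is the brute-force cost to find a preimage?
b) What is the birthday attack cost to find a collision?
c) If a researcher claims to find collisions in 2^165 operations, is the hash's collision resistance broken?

Step 1: Preimage resistance requires brute-force of 2^376 operations.
Step 2: Collision resistance (birthday bound) = 2^(376/2) = 2^188.
Step 3: The claimed attack costs 2^165 operations.
Step 4: Since 2^165 < 2^188, the claimed attack beats the generic birthday bound, so collision resistance is broken.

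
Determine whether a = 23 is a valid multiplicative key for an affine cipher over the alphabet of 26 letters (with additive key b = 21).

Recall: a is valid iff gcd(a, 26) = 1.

Step 1: Compute gcd(23, 26).
Step 2: gcd(23, 26) = 1.
Since gcd = 1, 23 is coprime with 26, so it is a valid key.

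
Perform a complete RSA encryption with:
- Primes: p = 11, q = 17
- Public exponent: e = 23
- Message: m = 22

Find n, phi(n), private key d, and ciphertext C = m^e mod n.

Step 1: n = 11 * 17 = 187.
Step 2: phi(n) = (11-1)(17-1) = 10 * 16 = 160.
Step 3: Find d = 23^(-1) mod 160 = 7.
  Verify: 23 * 7 = 161 = 1 (mod 160).
Step 4: C = 22^23 mod 187 = 44.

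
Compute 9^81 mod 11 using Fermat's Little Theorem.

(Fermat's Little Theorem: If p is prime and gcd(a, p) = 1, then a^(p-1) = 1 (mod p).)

Step 1: Since 11 is prime, by Fermat's Little Theorem: 9^10 = 1 (mod 11).
Step 2: Reduce exponent: 81 mod 10 = 1.
Step 3: So 9^81 = 9^1 (mod 11).
Step 4: 9^1 mod 11 = 9.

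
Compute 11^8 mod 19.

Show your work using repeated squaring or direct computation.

Step 1: Compute 11^8 mod 19 step by step, reducing modulo 19 at each step.
  11^1 mod 19 = 11
  11^2 mod 19 = (11 * 11) mod 19 = 7
  11^3 mod 19 = (7 * 11) mod 19 = 1
  11^4 mod 19 = (1 * 11) mod 19 = 11
  11^5 mod 19 = (11 * 11) mod 19 = 7
  11^6 mod 19 = (7 * 11) mod 19 = 1
  11^7 mod 19 = (1 * 11) mod 19 = 11
  11^8 mod 19 = (11 * 11) mod 19 = 7
Step 2: Result = 7.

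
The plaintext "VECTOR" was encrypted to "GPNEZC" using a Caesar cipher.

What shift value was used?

Step 1: Compare first letters: V (position 21) -> G (position 6).
Step 2: Shift = (6 - 21) mod 26 = 11.
The shift value is 11.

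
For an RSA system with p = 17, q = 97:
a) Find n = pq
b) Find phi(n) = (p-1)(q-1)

Step 1: n = p * q = 17 * 97 = 1649.
Step 2: phi(n) = (p-1)(q-1) = 16 * 96 = 1536.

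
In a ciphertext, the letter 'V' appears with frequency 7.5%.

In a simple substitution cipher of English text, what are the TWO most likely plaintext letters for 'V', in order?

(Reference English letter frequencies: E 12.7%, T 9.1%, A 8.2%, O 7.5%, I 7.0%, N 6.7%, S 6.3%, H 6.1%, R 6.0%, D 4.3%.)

Step 1: Observed frequency of 'V' is 7.5%.
Step 2: Compute distances to each reference frequency and sort:
  O (7.5%): difference = 0.0% <-- BEST
  I (7.0%): difference = 0.5% <-- RUNNER-UP
  A (8.2%): difference = 0.7%
  N (6.7%): difference = 0.8%
  S (6.3%): difference = 1.2%
Step 3: Most likely is 'O' (7.5%, diff 0.0%); second most likely is 'I' (7.0%, diff 0.5%).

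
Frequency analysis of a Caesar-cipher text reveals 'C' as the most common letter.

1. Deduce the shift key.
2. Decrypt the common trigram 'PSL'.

Step 1: In English, 'E' is the most frequent letter (12.7%).
Step 2: The most frequent ciphertext letter is 'C' (position 2).
Step 3: Shift = (2 - 4) mod 26 = 24.
Step 4: Decrypt 'PSL' by shifting back 24:
  P -> R
  S -> U
  L -> N
Step 5: 'PSL' decrypts to 'RUN'.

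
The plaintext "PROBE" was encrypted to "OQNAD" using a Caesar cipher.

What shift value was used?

Step 1: Compare first letters: P (position 15) -> O (position 14).
Step 2: Shift = (14 - 15) mod 26 = 25.
The shift value is 25.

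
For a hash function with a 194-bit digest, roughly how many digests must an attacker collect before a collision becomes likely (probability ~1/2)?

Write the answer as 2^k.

Step 1: The birthday paradox gives collision probability ~50% after sqrt(2^n) = 2^(n/2) hashes.
Step 2: For 194-bit output: 2^(194/2) = 2^97.
Step 3: Approximately 2^97 hash computations needed.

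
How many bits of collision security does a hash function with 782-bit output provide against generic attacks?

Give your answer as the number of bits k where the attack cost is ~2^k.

Step 1: The hash has a 782-bit output.
Step 2: Collision resistance means it should be infeasible to find any x != y with h(x) = h(y).
By the birthday bound, a generic collision search succeeds after about sqrt(2^782) = 2^(782/2) = 2^391 evaluations.
Step 3: Security level = 391 bits.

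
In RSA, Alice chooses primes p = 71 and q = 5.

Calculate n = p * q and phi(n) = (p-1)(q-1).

Step 1: n = p * q = 71 * 5 = 355.
Step 2: phi(n) = (p-1)(q-1) = 70 * 4 = 280.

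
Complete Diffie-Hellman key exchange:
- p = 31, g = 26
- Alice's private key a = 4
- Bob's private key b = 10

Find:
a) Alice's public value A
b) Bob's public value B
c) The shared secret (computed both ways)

Step 1: A = g^a mod p = 26^4 mod 31 = 5.
Step 2: B = g^b mod p = 26^10 mod 31 = 5.
Step 3: Alice computes s = B^a mod p = 5^4 mod 31 = 5.
Step 4: Bob computes s = A^b mod p = 5^10 mod 31 = 5.
Both sides agree: shared secret = 5.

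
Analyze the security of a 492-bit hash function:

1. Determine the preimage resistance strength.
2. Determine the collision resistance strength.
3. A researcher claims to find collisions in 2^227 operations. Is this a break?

Step 1: Preimage resistance requires brute-force of 2^492 operations.
Step 2: Collision resistance (birthday bound) = 2^(492/2) = 2^246.
Step 3: The claimed attack costs 2^227 operations.
Step 4: Since 2^227 < 2^246, the claimed attack beats the generic birthday bound, so collision resistance is broken.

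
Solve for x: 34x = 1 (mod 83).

Step 1: We need x such that 34 * x = 1 (mod 83).
Step 2: Using the extended Euclidean algorithm or trial:
  34 * 22 = 748 = 9 * 83 + 1.
Step 3: Since 748 mod 83 = 1, the inverse is x = 22.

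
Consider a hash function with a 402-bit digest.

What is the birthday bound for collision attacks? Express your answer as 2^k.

Step 1: The birthday paradox gives collision probability ~50% after sqrt(2^n) = 2^(n/2) hashes.
Step 2: For 402-bit output: 2^(402/2) = 2^201.
Step 3: Approximately 2^201 hash computations needed.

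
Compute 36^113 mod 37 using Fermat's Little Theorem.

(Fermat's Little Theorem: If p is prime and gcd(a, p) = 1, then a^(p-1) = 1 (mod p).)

Step 1: Since 37 is prime, by Fermat's Little Theorem: 36^36 = 1 (mod 37).
Step 2: Reduce exponent: 113 mod 36 = 5.
Step 3: So 36^113 = 36^5 (mod 37).
Step 4: 36^5 mod 37 = 36.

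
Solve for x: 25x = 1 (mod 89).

Step 1: We need x such that 25 * x = 1 (mod 89).
Step 2: Using the extended Euclidean algorithm or trial:
  25 * 57 = 1425 = 16 * 89 + 1.
Step 3: Since 1425 mod 89 = 1, the inverse is x = 57.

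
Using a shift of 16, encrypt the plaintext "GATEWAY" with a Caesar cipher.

Step 1: For each letter, shift forward by 16 positions (mod 26).
  G (position 6) -> position (6+16) mod 26 = 22 -> W
  A (position 0) -> position (0+16) mod 26 = 16 -> Q
  T (position 19) -> position (19+16) mod 26 = 9 -> J
  E (position 4) -> position (4+16) mod 26 = 20 -> U
  W (position 22) -> position (22+16) mod 26 = 12 -> M
  A (position 0) -> position (0+16) mod 26 = 16 -> Q
  Y (position 24) -> position (24+16) mod 26 = 14 -> O
Result: WQJUMQO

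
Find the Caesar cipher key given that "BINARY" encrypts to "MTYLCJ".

Step 1: Compare first letters: B (position 1) -> M (position 12).
Step 2: Shift = (12 - 1) mod 26 = 11.
The shift value is 11.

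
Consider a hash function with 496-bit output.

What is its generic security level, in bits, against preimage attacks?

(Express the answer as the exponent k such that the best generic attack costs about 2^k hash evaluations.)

Step 1: The hash has a 496-bit output.
Step 2: Preimage resistance means: given a digest h(x), it should be infeasible to find any input that hashes to it.
With a 496-bit output there are 2^496 possible digests, so a generic brute-force preimage search costs about 2^496 evaluations.
Step 3: Security level = 496 bits.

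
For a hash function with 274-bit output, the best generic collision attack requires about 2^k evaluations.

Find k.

Step 1: The hash has a 274-bit output.
Step 2: Collision resistance means it should be infeasible to find any x != y with h(x) = h(y).
By the birthday bound, a generic collision search succeeds after about sqrt(2^274) = 2^(274/2) = 2^137 evaluations.
Step 3: Security level = 137 bits.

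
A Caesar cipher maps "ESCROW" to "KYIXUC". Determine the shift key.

Step 1: Compare first letters: E (position 4) -> K (position 10).
Step 2: Shift = (10 - 4) mod 26 = 6.
The shift value is 6.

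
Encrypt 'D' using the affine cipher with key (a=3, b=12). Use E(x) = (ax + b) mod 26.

Step 1: Convert 'D' to number: x = 3.
Step 2: E(3) = (3 * 3 + 12) mod 26 = 21 mod 26 = 21.
Step 3: Convert 21 back to letter: V.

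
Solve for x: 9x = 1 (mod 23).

Step 1: We need x such that 9 * x = 1 (mod 23).
Step 2: Using the extended Euclidean algorithm or trial:
  9 * 18 = 162 = 7 * 23 + 1.
Step 3: Since 162 mod 23 = 1, the inverse is x = 18.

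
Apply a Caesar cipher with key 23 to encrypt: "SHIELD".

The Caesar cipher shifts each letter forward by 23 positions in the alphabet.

Step 1: For each letter, shift forward by 23 positions (mod 26).
  S (position 18) -> position (18+23) mod 26 = 15 -> P
  H (position 7) -> position (7+23) mod 26 = 4 -> E
  I (position 8) -> position (8+23) mod 26 = 5 -> F
  E (position 4) -> position (4+23) mod 26 = 1 -> B
  L (position 11) -> position (11+23) mod 26 = 8 -> I
  D (position 3) -> position (3+23) mod 26 = 0 -> A
Result: PEFBIA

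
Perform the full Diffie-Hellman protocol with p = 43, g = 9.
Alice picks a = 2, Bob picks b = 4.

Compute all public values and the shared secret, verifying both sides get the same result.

Step 1: A = g^a mod p = 9^2 mod 43 = 38.
Step 2: B = g^b mod p = 9^4 mod 43 = 25.
Step 3: Alice computes s = B^a mod p = 25^2 mod 43 = 23.
Step 4: Bob computes s = A^b mod p = 38^4 mod 43 = 23.
Both sides agree: shared secret = 23.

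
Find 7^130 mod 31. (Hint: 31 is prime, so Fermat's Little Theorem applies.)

Step 1: Since 31 is prime, by Fermat's Little Theorem: 7^30 = 1 (mod 31).
Step 2: Reduce exponent: 130 mod 30 = 10.
Step 3: So 7^130 = 7^10 (mod 31).
Step 4: 7^10 mod 31 = 25.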